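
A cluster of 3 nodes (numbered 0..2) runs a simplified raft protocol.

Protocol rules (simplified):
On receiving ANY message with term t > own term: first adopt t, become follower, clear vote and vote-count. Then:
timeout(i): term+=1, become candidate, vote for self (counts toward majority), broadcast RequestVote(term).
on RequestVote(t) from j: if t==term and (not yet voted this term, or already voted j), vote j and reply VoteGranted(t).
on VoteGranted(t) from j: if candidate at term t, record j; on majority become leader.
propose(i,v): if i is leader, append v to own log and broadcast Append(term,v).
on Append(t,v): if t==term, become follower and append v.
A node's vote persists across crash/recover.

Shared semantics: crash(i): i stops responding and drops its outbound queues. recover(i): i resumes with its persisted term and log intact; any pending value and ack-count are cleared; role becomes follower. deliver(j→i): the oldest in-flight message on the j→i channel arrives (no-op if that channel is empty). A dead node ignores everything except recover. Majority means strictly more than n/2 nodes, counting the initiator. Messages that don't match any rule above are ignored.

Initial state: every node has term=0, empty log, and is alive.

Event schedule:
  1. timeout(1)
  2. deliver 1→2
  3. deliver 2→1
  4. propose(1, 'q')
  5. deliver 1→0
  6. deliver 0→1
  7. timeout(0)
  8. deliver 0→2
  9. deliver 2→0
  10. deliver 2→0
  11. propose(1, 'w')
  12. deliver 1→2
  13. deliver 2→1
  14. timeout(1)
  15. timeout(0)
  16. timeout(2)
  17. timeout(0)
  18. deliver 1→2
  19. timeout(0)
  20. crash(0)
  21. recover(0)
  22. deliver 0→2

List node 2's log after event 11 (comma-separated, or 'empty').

step 1 timeout(1): 1={cand,t=1,log=-}
step 2 deliver 1→2: 2={foll,t=1,log=-}
step 3 deliver 2→1: 1={lead,t=1,log=-}
step 4 propose(1,'q'): 1={lead,t=1,log=q}
step 5 deliver 1→0: 0={foll,t=1,log=-}
step 6 deliver 0→1: —
step 7 timeout(0): 0={cand,t=2,log=-}
step 8 deliver 0→2: 2={foll,t=2,log=-}
step 9 deliver 2→0: 0={lead,t=2,log=-}
step 10 deliver 2→0: —
step 11 propose(1,'w'): 1={lead,t=1,log=q,w}

empty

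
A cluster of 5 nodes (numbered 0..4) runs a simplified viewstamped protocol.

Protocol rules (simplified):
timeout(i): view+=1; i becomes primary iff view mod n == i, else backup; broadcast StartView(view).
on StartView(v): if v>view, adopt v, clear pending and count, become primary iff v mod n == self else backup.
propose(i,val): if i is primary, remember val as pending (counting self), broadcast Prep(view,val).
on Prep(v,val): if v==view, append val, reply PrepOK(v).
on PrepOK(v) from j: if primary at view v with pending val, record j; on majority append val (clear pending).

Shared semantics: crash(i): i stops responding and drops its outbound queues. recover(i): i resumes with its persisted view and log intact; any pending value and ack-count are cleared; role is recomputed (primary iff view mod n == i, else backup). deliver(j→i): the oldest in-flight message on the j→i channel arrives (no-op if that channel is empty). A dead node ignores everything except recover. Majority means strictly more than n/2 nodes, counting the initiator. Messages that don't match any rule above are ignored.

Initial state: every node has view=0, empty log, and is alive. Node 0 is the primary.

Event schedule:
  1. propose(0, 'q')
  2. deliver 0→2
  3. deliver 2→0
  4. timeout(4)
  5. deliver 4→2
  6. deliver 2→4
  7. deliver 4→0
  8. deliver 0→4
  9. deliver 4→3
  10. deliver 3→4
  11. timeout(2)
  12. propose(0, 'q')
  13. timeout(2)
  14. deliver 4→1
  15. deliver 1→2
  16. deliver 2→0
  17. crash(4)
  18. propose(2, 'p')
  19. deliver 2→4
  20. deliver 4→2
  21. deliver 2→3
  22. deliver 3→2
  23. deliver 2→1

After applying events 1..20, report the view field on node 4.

step 1 propose(0,'q'): —
step 2 deliver 0→2: 2={back,v=0,log=q}
step 3 deliver 2→0: —
step 4 timeout(4): 4={back,v=1,log=-}
step 5 deliver 4→2: 2={back,v=1,log=q}
step 6 deliver 2→4: —
step 7 deliver 4→0: 0={back,v=1,log=-}
step 8 deliver 0→4: —
step 9 deliver 4→3: 3={back,v=1,log=-}
step 10 deliver 3→4: —
step 11 timeout(2): 2={prim,v=2,log=q}
step 12 propose(0,'q'): —
step 13 timeout(2): 2={back,v=3,log=q}
step 14 deliver 4→1: 1={prim,v=1,log=-}
step 15 deliver 1→2: —
step 16 deliver 2→0: 0={back,v=2,log=-}
step 17 crash(4): 4={✗back,v=1,log=-}
step 18 propose(2,'p'): —
step 19 deliver 2→4: —
step 20 deliver 4→2: —

1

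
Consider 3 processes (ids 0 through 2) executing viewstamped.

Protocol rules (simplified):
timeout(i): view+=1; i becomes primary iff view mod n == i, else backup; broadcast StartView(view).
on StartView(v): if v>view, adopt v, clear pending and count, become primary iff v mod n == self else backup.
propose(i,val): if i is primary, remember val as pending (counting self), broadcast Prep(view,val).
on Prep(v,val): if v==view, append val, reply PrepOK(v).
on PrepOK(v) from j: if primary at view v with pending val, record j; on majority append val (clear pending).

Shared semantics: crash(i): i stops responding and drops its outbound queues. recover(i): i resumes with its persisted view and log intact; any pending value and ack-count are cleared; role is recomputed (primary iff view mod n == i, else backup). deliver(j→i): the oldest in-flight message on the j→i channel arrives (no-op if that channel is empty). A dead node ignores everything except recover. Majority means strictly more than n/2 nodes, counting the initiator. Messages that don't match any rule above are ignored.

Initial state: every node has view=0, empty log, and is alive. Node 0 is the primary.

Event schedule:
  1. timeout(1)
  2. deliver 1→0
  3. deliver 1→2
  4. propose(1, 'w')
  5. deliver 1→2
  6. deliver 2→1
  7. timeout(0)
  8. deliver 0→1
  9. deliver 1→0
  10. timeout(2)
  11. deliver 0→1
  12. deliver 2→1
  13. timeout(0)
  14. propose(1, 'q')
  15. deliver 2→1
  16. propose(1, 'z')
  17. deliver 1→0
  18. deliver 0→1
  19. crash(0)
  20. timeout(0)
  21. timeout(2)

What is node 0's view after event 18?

3

after 1 — timeout(1): n1:prim/v1/[-]
after 2 — deliver 1→0: n0:back/v1/[-]
after 3 — deliver 1→2: n2:back/v1/[-]
after 4 — propose(1,'w'): ·
after 5 — deliver 1→2: n2:back/v1/[w]
after 6 — deliver 2→1: n1:prim/v1/[w]
after 7 — timeout(0): n0:back/v2/[-]
after 8 — deliver 0→1: n1:back/v2/[w]
after 9 — deliver 1→0: ·
after 10 — timeout(2): n2:prim/v2/[w]
after 11 — deliver 0→1: ·
after 12 — deliver 2→1: ·
after 13 — timeout(0): n0:prim/v3/[-]
after 14 — propose(1,'q'): ·
after 15 — deliver 2→1: ·
after 16 — propose(1,'z'): ·
after 17 — deliver 1→0: ·
after 18 — deliver 0→1: n1:back/v3/[w]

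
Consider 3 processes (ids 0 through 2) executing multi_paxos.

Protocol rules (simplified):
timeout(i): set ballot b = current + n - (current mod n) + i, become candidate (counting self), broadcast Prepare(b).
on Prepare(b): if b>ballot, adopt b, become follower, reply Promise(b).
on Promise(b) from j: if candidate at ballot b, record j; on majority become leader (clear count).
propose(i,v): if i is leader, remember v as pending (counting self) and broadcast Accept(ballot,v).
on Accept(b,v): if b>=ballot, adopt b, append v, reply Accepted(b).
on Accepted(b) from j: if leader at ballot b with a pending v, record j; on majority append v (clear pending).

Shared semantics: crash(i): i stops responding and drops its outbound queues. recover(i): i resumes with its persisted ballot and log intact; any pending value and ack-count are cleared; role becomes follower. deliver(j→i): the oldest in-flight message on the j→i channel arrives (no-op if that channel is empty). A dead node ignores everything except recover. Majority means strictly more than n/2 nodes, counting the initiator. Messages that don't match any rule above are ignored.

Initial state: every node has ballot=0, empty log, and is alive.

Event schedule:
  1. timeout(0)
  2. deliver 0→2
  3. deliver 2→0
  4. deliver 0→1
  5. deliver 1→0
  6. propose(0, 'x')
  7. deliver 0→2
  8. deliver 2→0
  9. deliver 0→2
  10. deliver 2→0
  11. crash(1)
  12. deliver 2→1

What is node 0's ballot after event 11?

3

step 1 timeout(0): 0={cand,b=3,log=-}
step 2 deliver 0→2: 2={foll,b=3,log=-}
step 3 deliver 2→0: 0={lead,b=3,log=-}
step 4 deliver 0→1: 1={foll,b=3,log=-}
step 5 deliver 1→0: —
step 6 propose(0,'x'): —
step 7 deliver 0→2: 2={foll,b=3,log=x}
step 8 deliver 2→0: 0={lead,b=3,log=x}
step 9 deliver 0→2: —
step 10 deliver 2→0: —
step 11 crash(1): 1={✗foll,b=3,log=-}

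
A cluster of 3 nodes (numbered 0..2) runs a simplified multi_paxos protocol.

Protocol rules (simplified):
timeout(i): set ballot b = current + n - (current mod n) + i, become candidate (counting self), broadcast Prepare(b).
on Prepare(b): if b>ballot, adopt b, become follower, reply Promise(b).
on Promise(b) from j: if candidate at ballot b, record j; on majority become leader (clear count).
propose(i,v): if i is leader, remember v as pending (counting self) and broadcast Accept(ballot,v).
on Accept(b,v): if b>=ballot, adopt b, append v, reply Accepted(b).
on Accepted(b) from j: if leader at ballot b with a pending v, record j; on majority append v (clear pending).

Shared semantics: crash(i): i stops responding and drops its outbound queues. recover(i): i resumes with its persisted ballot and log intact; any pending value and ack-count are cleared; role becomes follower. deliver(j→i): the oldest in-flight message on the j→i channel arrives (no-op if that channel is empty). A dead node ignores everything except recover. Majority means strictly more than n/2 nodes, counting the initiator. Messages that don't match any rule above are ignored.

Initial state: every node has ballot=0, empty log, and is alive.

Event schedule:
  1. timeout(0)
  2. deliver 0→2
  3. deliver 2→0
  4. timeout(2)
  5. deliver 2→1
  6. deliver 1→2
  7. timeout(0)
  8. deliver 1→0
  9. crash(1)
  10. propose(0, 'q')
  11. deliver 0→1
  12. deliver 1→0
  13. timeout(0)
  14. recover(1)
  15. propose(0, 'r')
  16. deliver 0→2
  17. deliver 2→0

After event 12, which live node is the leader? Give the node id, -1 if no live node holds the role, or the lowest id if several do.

[1] timeout(0) → N0(cand b3 [-])
[2] deliver 0→2 → N2(foll b3 [-])
[3] deliver 2→0 → N0(lead b3 [-])
[4] timeout(2) → N2(cand b8 [-])
[5] deliver 2→1 → N1(foll b8 [-])
[6] deliver 1→2 → N2(lead b8 [-])
[7] timeout(0) → N0(cand b6 [-])
[8] deliver 1→0 → ∅
[9] crash(1) → N1(✗foll b8 [-])
[10] propose(0,'q') → ∅
[11] deliver 0→1 → ∅
[12] deliver 1→0 → ∅

2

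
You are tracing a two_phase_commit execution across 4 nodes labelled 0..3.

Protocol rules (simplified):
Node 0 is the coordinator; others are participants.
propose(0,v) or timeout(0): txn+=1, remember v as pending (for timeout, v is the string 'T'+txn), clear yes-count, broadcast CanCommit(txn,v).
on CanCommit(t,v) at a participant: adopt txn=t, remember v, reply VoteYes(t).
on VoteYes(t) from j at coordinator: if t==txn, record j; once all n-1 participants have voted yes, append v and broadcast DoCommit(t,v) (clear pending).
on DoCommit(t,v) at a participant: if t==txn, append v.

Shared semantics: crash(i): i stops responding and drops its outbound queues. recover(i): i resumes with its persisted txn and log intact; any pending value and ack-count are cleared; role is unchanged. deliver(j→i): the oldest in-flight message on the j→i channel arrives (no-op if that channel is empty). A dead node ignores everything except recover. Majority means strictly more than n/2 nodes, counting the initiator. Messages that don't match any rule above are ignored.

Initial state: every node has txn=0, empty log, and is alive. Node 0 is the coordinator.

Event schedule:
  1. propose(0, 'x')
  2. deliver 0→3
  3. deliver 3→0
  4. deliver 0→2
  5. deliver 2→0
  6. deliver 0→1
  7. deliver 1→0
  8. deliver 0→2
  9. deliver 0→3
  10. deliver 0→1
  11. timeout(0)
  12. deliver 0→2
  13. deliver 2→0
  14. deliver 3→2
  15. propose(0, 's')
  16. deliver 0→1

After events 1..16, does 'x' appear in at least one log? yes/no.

yes

[1] propose(0,'x') → N0(coor t1 [-])
[2] deliver 0→3 → N3(part t1 [-])
[3] deliver 3→0 → ∅
[4] deliver 0→2 → N2(part t1 [-])
[5] deliver 2→0 → ∅
[6] deliver 0→1 → N1(part t1 [-])
[7] deliver 1→0 → N0(coor t1 [x])
[8] deliver 0→2 → N2(part t1 [x])
[9] deliver 0→3 → N3(part t1 [x])
[10] deliver 0→1 → N1(part t1 [x])
[11] timeout(0) → N0(coor t2 [x])
[12] deliver 0→2 → N2(part t2 [x])
[13] deliver 2→0 → ∅
[14] deliver 3→2 → ∅
[15] propose(0,'s') → N0(coor t3 [x])
[16] deliver 0→1 → N1(part t2 [x])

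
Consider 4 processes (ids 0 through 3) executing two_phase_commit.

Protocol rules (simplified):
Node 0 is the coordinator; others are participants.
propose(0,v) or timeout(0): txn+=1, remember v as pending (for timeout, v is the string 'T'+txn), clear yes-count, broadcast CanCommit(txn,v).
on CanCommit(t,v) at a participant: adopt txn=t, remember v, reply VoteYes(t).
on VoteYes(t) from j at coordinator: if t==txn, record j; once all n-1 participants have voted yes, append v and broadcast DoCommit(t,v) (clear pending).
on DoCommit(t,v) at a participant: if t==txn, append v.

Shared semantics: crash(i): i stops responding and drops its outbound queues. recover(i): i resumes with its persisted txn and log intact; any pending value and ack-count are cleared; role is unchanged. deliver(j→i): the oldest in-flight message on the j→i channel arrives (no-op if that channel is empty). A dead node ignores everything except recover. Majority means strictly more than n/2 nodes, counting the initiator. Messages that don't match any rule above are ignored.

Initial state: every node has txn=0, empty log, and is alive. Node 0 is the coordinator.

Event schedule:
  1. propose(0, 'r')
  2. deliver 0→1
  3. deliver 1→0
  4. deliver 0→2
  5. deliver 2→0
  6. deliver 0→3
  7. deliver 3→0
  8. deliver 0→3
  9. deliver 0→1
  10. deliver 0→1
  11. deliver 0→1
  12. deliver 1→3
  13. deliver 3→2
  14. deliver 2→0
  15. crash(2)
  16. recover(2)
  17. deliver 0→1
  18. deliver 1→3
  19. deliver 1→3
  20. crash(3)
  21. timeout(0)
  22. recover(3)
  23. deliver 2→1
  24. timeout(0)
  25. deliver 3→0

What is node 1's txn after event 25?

e1 propose(0,'r'): 0[coor,t=1,-]
e2 deliver 0→1: 1[part,t=1,-]
e3 deliver 1→0: ·
e4 deliver 0→2: 2[part,t=1,-]
e5 deliver 2→0: ·
e6 deliver 0→3: 3[part,t=1,-]
e7 deliver 3→0: 0[coor,t=1,r]
e8 deliver 0→3: 3[part,t=1,r]
e9 deliver 0→1: 1[part,t=1,r]
e10 deliver 0→1: ·
e11 deliver 0→1: ·
e12 deliver 1→3: ·
e13 deliver 3→2: ·
e14 deliver 2→0: ·
e15 crash(2): 2[✗part,t=1,-]
e16 recover(2): 2[part,t=1,-]
e17 deliver 0→1: ·
e18 deliver 1→3: ·
e19 deliver 1→3: ·
e20 crash(3): 3[✗part,t=1,r]
e21 timeout(0): 0[coor,t=2,r]
e22 recover(3): 3[part,t=1,r]
e23 deliver 2→1: ·
e24 timeout(0): 0[coor,t=3,r]
e25 deliver 3→0: ·

1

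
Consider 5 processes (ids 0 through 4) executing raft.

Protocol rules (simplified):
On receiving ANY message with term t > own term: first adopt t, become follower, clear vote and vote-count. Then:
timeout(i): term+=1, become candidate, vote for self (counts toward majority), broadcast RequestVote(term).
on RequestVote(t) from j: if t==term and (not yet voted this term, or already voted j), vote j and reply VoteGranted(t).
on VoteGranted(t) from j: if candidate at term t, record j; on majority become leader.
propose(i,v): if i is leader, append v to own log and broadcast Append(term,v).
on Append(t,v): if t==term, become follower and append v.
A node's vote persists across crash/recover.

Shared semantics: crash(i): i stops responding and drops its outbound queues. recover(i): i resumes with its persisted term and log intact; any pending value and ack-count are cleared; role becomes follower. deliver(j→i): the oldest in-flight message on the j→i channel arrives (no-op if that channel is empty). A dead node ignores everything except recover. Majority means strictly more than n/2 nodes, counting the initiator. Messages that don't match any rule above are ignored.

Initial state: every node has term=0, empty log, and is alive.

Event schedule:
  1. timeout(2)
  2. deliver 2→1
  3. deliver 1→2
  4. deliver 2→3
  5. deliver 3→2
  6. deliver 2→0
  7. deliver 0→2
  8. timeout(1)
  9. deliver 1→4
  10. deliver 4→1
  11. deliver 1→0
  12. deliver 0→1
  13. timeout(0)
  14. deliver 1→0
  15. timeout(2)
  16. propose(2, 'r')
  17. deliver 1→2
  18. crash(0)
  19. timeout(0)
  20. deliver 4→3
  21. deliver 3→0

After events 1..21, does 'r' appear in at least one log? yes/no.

no

1. timeout(2):  <2:cand t1 ->
2. deliver 2→1:  <1:foll t1 ->
3. deliver 1→2:  nop
4. deliver 2→3:  <3:foll t1 ->
5. deliver 3→2:  <2:lead t1 ->
6. deliver 2→0:  <0:foll t1 ->
7. deliver 0→2:  nop
8. timeout(1):  <1:cand t2 ->
9. deliver 1→4:  <4:foll t2 ->
10. deliver 4→1:  nop
11. deliver 1→0:  <0:foll t2 ->
12. deliver 0→1:  <1:lead t2 ->
13. timeout(0):  <0:cand t3 ->
14. deliver 1→0:  nop
15. timeout(2):  <2:cand t2 ->
16. propose(2,'r'):  nop
17. deliver 1→2:  nop
18. crash(0):  <0:✗cand t3 ->
19. timeout(0):  nop
20. deliver 4→3:  nop
21. deliver 3→0:  nop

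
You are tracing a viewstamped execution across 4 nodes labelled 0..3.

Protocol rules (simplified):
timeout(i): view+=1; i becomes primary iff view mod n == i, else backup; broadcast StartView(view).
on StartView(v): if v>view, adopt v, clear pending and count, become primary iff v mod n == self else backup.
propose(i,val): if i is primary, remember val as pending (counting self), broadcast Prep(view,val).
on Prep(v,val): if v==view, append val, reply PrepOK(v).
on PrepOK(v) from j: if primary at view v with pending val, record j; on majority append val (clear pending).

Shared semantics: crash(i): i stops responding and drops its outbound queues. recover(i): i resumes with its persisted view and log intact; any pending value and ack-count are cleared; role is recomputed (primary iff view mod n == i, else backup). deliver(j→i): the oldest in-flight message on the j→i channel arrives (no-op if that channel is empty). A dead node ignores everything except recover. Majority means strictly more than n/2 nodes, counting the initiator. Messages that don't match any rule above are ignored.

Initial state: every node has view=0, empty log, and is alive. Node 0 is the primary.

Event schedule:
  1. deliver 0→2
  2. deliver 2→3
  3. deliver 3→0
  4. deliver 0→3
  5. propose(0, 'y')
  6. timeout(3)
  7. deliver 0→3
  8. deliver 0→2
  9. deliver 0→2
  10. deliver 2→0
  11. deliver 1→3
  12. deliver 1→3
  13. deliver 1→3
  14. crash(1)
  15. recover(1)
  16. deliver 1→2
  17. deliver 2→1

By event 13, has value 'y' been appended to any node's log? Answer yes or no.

after 1 — deliver 0→2: ·
after 2 — deliver 2→3: ·
after 3 — deliver 3→0: ·
after 4 — deliver 0→3: ·
after 5 — propose(0,'y'): ·
after 6 — timeout(3): n3:back/v1/[-]
after 7 — deliver 0→3: ·
after 8 — deliver 0→2: n2:back/v0/[y]
after 9 — deliver 0→2: ·
after 10 — deliver 2→0: ·
after 11 — deliver 1→3: ·
after 12 — deliver 1→3: ·
after 13 — deliver 1→3: ·

yes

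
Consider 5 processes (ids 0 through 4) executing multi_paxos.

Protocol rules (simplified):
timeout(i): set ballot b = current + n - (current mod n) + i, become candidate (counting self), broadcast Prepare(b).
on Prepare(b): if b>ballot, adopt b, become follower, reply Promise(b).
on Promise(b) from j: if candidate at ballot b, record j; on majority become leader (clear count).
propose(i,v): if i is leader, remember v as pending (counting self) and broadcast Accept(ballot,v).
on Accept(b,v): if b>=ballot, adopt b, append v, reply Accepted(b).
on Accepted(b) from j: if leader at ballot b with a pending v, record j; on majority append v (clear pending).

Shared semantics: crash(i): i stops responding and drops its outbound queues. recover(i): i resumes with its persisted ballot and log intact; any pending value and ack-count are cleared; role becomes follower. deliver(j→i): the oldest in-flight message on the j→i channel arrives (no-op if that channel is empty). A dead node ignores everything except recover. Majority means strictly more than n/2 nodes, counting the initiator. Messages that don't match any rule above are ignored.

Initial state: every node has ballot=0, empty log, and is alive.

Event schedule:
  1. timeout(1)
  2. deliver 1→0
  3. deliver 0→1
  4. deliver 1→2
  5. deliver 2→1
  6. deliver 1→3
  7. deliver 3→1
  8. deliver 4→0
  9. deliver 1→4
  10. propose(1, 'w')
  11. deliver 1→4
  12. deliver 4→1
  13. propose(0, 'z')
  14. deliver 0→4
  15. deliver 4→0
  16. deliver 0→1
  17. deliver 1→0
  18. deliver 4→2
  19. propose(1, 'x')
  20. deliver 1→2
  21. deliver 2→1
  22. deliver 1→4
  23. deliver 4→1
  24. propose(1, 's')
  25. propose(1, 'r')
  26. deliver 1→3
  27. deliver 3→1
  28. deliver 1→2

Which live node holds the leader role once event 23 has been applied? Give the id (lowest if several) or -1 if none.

after 1 — timeout(1): n1:cand/b6/[-]
after 2 — deliver 1→0: n0:foll/b6/[-]
after 3 — deliver 0→1: ·
after 4 — deliver 1→2: n2:foll/b6/[-]
after 5 — deliver 2→1: n1:lead/b6/[-]
after 6 — deliver 1→3: n3:foll/b6/[-]
after 7 — deliver 3→1: ·
after 8 — deliver 4→0: ·
after 9 — deliver 1→4: n4:foll/b6/[-]
after 10 — propose(1,'w'): ·
after 11 — deliver 1→4: n4:foll/b6/[w]
after 12 — deliver 4→1: ·
after 13 — propose(0,'z'): ·
after 14 — deliver 0→4: ·
after 15 — deliver 4→0: ·
after 16 — deliver 0→1: ·
after 17 — deliver 1→0: n0:foll/b6/[w]
after 18 — deliver 4→2: ·
after 19 — propose(1,'x'): ·
after 20 — deliver 1→2: n2:foll/b6/[w]
after 21 — deliver 2→1: ·
after 22 — deliver 1→4: n4:foll/b6/[w,x]
after 23 — deliver 4→1: n1:lead/b6/[x]

1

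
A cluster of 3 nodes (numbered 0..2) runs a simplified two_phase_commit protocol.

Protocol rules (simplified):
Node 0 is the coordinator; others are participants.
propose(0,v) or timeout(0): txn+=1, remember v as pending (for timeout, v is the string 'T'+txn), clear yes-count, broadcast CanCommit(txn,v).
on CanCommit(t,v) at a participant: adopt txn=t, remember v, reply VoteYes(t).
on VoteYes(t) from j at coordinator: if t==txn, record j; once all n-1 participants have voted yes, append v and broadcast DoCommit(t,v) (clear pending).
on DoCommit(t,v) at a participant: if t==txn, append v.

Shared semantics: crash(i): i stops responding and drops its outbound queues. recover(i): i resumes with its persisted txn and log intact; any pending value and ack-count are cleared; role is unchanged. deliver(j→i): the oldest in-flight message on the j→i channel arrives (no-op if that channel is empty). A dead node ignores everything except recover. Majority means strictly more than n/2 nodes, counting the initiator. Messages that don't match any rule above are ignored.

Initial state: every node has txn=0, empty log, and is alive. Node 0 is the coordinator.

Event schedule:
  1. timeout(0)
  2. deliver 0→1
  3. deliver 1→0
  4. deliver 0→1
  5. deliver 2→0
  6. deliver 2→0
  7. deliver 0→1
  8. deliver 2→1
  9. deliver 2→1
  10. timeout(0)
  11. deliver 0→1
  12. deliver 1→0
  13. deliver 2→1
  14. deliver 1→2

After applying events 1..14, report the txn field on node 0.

2

1. timeout(0):  <0:coor t1 ->
2. deliver 0→1:  <1:part t1 ->
3. deliver 1→0:  nop
4. deliver 0→1:  nop
5. deliver 2→0:  nop
6. deliver 2→0:  nop
7. deliver 0→1:  nop
8. deliver 2→1:  nop
9. deliver 2→1:  nop
10. timeout(0):  <0:coor t2 ->
11. deliver 0→1:  <1:part t2 ->
12. deliver 1→0:  nop
13. deliver 2→1:  nop
14. deliver 1→2:  nop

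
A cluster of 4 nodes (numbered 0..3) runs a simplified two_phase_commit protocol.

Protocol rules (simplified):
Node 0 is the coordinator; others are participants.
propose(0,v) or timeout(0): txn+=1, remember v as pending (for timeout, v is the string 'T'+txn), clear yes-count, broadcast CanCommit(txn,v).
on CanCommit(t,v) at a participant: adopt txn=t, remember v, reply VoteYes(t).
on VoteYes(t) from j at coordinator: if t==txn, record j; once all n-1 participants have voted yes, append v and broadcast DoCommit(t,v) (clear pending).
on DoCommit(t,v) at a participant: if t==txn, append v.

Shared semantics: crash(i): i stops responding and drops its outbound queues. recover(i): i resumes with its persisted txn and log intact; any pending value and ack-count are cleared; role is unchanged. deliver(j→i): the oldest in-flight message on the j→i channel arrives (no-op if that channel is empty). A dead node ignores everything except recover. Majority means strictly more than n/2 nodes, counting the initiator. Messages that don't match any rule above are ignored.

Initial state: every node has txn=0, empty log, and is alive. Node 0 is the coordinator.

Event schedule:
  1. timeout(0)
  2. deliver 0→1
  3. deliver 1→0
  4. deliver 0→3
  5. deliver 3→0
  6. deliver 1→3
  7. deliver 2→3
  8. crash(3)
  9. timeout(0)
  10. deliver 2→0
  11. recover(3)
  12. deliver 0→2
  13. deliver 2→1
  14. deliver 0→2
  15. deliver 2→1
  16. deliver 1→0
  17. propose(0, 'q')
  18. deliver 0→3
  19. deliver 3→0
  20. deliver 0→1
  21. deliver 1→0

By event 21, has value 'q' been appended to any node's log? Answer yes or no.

1. timeout(0):  <0:coor t1 ->
2. deliver 0→1:  <1:part t1 ->
3. deliver 1→0:  nop
4. deliver 0→3:  <3:part t1 ->
5. deliver 3→0:  nop
6. deliver 1→3:  nop
7. deliver 2→3:  nop
8. crash(3):  <3:✗part t1 ->
9. timeout(0):  <0:coor t2 ->
10. deliver 2→0:  nop
11. recover(3):  <3:part t1 ->
12. deliver 0→2:  <2:part t1 ->
13. deliver 2→1:  nop
14. deliver 0→2:  <2:part t2 ->
15. deliver 2→1:  nop
16. deliver 1→0:  nop
17. propose(0,'q'):  <0:coor t3 ->
18. deliver 0→3:  <3:part t2 ->
19. deliver 3→0:  nop
20. deliver 0→1:  <1:part t2 ->
21. deliver 1→0:  nop

no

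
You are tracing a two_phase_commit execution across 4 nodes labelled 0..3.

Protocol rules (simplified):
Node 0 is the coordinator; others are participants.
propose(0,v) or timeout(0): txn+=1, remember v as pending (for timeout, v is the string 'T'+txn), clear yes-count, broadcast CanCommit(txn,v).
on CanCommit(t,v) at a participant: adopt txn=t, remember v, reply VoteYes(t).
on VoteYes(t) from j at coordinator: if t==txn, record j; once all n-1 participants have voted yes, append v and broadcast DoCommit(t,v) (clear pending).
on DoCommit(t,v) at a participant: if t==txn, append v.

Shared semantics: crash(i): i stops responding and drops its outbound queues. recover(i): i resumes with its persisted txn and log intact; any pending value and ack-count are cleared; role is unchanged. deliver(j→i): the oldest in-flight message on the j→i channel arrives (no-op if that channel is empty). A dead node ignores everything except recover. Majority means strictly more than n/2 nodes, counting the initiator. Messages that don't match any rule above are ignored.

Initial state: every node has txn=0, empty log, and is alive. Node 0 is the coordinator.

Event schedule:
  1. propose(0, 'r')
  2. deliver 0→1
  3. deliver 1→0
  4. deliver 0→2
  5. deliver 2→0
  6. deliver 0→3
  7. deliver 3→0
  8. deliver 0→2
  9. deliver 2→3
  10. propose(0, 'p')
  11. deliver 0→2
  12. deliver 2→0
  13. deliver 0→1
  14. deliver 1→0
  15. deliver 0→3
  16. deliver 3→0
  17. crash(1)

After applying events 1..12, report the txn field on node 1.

1

after 1 — propose(0,'r'): n0:coor/t1/[-]
after 2 — deliver 0→1: n1:part/t1/[-]
after 3 — deliver 1→0: ·
after 4 — deliver 0→2: n2:part/t1/[-]
after 5 — deliver 2→0: ·
after 6 — deliver 0→3: n3:part/t1/[-]
after 7 — deliver 3→0: n0:coor/t1/[r]
after 8 — deliver 0→2: n2:part/t1/[r]
after 9 — deliver 2→3: ·
after 10 — propose(0,'p'): n0:coor/t2/[r]
after 11 — deliver 0→2: n2:part/t2/[r]
after 12 — deliver 2→0: ·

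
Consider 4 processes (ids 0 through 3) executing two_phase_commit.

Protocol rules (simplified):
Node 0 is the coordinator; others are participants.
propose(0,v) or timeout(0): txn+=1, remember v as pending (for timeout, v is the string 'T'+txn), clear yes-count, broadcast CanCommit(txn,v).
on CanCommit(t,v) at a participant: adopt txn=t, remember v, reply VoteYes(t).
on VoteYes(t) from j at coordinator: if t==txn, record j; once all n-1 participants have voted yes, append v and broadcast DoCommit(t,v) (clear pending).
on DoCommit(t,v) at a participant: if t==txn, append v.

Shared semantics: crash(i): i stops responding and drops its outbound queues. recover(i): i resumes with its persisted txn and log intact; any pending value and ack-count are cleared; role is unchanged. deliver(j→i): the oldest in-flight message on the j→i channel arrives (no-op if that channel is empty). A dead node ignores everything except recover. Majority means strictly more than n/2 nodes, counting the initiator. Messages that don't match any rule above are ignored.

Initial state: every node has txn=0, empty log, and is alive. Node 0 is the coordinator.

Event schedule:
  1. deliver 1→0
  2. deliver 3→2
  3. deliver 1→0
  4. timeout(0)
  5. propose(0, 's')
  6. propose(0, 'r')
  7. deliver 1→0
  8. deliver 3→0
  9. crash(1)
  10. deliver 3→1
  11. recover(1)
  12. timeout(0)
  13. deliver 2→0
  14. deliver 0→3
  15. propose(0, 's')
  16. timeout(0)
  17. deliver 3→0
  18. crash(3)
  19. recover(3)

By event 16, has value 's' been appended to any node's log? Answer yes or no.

step 1 deliver 1→0: —
step 2 deliver 3→2: —
step 3 deliver 1→0: —
step 4 timeout(0): 0={coor,t=1,log=-}
step 5 propose(0,'s'): 0={coor,t=2,log=-}
step 6 propose(0,'r'): 0={coor,t=3,log=-}
step 7 deliver 1→0: —
step 8 deliver 3→0: —
step 9 crash(1): 1={✗part,t=0,log=-}
step 10 deliver 3→1: —
step 11 recover(1): 1={part,t=0,log=-}
step 12 timeout(0): 0={coor,t=4,log=-}
step 13 deliver 2→0: —
step 14 deliver 0→3: 3={part,t=1,log=-}
step 15 propose(0,'s'): 0={coor,t=5,log=-}
step 16 timeout(0): 0={coor,t=6,log=-}

no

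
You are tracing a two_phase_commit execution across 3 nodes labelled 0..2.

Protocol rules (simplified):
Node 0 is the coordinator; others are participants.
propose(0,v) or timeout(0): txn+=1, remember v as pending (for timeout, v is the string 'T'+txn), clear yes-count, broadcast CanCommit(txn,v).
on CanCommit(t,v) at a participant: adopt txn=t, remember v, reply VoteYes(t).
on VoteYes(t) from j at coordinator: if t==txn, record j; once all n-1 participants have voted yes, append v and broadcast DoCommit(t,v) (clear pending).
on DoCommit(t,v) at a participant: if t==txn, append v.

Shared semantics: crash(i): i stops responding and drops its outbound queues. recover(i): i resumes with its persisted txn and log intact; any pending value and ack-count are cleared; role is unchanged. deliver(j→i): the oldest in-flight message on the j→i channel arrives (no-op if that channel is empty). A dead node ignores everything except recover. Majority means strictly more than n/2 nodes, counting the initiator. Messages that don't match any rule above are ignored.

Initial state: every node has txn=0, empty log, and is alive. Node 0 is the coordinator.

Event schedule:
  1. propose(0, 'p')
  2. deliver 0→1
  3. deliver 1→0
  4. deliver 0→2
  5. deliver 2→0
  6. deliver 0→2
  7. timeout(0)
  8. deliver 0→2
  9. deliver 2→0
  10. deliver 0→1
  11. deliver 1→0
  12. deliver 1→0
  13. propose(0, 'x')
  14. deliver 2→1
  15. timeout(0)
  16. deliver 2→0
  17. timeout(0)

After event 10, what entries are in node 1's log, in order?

p

1. propose(0,'p'):  <0:coor t1 ->
2. deliver 0→1:  <1:part t1 ->
3. deliver 1→0:  nop
4. deliver 0→2:  <2:part t1 ->
5. deliver 2→0:  <0:coor t1 p>
6. deliver 0→2:  <2:part t1 p>
7. timeout(0):  <0:coor t2 p>
8. deliver 0→2:  <2:part t2 p>
9. deliver 2→0:  nop
10. deliver 0→1:  <1:part t1 p>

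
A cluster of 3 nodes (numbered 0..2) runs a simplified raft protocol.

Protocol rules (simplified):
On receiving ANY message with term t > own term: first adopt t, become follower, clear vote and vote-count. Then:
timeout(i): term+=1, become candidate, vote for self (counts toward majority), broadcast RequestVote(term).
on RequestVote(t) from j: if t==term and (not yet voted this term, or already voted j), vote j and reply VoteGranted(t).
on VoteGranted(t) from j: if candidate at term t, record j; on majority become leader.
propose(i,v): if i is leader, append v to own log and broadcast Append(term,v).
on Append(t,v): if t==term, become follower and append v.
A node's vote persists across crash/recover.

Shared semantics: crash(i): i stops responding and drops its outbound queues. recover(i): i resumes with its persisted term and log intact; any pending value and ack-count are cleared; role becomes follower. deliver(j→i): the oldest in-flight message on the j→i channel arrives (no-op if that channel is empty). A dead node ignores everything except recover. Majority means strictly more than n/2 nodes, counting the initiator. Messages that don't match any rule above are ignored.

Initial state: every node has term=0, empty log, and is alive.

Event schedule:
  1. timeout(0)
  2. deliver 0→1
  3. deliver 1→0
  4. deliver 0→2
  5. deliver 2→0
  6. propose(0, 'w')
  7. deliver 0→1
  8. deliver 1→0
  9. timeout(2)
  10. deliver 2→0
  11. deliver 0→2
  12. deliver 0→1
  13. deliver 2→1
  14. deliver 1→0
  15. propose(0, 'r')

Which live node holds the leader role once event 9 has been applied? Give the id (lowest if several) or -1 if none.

e1 timeout(0): 0[cand,t=1,-]
e2 deliver 0→1: 1[foll,t=1,-]
e3 deliver 1→0: 0[lead,t=1,-]
e4 deliver 0→2: 2[foll,t=1,-]
e5 deliver 2→0: ·
e6 propose(0,'w'): 0[lead,t=1,w]
e7 deliver 0→1: 1[foll,t=1,w]
e8 deliver 1→0: ·
e9 timeout(2): 2[cand,t=2,-]

0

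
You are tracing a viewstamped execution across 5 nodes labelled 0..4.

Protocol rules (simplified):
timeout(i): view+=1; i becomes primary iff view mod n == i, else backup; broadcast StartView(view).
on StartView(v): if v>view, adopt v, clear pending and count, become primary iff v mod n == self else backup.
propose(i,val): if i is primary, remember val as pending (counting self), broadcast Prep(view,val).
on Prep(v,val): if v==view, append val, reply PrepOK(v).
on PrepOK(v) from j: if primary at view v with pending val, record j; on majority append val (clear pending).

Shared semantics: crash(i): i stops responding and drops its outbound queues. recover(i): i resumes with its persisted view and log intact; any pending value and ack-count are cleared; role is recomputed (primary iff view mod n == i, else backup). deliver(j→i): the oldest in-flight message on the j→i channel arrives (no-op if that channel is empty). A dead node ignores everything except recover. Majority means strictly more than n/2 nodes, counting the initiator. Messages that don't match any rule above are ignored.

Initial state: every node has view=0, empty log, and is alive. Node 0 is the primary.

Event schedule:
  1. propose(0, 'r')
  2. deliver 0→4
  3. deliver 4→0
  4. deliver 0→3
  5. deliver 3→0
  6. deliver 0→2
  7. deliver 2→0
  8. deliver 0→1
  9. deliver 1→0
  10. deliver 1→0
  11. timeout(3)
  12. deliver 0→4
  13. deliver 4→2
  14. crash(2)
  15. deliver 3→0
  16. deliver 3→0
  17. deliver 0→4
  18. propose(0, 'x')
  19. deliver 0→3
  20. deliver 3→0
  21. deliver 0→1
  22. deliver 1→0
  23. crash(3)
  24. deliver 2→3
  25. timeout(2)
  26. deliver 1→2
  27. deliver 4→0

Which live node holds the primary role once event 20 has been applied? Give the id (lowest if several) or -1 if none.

[1] propose(0,'r') → ∅
[2] deliver 0→4 → N4(back v0 [r])
[3] deliver 4→0 → ∅
[4] deliver 0→3 → N3(back v0 [r])
[5] deliver 3→0 → N0(prim v0 [r])
[6] deliver 0→2 → N2(back v0 [r])
[7] deliver 2→0 → ∅
[8] deliver 0→1 → N1(back v0 [r])
[9] deliver 1→0 → ∅
[10] deliver 1→0 → ∅
[11] timeout(3) → N3(back v1 [r])
[12] deliver 0→4 → ∅
[13] deliver 4→2 → ∅
[14] crash(2) → N2(✗back v0 [r])
[15] deliver 3→0 → N0(back v1 [r])
[16] deliver 3→0 → ∅
[17] deliver 0→4 → ∅
[18] propose(0,'x') → ∅
[19] deliver 0→3 → ∅
[20] deliver 3→0 → ∅

-1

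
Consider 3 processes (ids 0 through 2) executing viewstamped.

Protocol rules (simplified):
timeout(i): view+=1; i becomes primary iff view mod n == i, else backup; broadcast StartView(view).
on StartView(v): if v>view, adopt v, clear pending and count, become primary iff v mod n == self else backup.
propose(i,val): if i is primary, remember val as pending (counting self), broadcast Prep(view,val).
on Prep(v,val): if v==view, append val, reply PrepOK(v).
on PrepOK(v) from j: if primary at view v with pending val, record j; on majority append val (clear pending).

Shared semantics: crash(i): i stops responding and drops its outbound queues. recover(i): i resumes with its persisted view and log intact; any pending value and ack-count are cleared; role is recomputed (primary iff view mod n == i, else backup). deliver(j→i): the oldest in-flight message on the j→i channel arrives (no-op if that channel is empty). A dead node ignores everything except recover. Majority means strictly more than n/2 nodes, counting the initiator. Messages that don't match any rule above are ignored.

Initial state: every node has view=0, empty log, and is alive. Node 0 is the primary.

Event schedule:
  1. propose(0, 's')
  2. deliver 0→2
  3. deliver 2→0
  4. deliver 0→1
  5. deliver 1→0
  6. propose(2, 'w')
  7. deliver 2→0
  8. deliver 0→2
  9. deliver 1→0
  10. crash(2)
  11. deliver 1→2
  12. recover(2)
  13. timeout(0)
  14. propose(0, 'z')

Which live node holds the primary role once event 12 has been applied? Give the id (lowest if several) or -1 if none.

1. propose(0,'s'):  nop
2. deliver 0→2:  <2:back v0 s>
3. deliver 2→0:  <0:prim v0 s>
4. deliver 0→1:  <1:back v0 s>
5. deliver 1→0:  nop
6. propose(2,'w'):  nop
7. deliver 2→0:  nop
8. deliver 0→2:  nop
9. deliver 1→0:  nop
10. crash(2):  <2:✗back v0 s>
11. deliver 1→2:  nop
12. recover(2):  <2:back v0 s>

0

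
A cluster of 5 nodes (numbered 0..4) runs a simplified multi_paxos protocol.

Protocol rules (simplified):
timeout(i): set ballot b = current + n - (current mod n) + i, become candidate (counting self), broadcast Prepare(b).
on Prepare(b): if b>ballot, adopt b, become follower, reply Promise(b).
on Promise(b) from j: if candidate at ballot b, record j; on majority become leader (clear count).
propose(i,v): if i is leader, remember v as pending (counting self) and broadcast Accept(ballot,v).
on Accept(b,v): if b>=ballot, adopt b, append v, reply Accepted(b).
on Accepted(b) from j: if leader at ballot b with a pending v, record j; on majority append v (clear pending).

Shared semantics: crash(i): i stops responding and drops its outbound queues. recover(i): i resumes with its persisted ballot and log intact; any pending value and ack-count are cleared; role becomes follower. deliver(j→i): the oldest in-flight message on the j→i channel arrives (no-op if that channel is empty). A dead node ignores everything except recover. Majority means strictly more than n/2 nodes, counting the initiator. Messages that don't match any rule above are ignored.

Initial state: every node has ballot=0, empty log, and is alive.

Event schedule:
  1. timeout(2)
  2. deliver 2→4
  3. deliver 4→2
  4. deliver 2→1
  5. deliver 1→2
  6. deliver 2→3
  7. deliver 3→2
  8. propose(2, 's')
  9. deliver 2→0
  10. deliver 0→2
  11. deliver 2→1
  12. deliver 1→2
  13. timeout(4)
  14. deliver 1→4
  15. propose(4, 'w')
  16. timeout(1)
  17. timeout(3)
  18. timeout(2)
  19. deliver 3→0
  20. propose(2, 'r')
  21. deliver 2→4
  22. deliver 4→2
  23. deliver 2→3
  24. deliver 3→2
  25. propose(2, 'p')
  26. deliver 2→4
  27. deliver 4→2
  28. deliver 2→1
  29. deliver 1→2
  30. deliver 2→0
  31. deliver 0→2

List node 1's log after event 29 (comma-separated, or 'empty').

s

1. timeout(2):  <2:cand b7 ->
2. deliver 2→4:  <4:foll b7 ->
3. deliver 4→2:  nop
4. deliver 2→1:  <1:foll b7 ->
5. deliver 1→2:  <2:lead b7 ->
6. deliver 2→3:  <3:foll b7 ->
7. deliver 3→2:  nop
8. propose(2,'s'):  nop
9. deliver 2→0:  <0:foll b7 ->
10. deliver 0→2:  nop
11. deliver 2→1:  <1:foll b7 s>
12. deliver 1→2:  nop
13. timeout(4):  <4:cand b14 ->
14. deliver 1→4:  nop
15. propose(4,'w'):  nop
16. timeout(1):  <1:cand b11 s>
17. timeout(3):  <3:cand b13 ->
18. timeout(2):  <2:cand b12 ->
19. deliver 3→0:  <0:foll b13 ->
20. propose(2,'r'):  nop
21. deliver 2→4:  nop
22. deliver 4→2:  <2:foll b14 ->
23. deliver 2→3:  nop
24. deliver 3→2:  nop
25. propose(2,'p'):  nop
26. deliver 2→4:  nop
27. deliver 4→2:  nop
28. deliver 2→1:  <1:foll b12 s>
29. deliver 1→2:  nop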